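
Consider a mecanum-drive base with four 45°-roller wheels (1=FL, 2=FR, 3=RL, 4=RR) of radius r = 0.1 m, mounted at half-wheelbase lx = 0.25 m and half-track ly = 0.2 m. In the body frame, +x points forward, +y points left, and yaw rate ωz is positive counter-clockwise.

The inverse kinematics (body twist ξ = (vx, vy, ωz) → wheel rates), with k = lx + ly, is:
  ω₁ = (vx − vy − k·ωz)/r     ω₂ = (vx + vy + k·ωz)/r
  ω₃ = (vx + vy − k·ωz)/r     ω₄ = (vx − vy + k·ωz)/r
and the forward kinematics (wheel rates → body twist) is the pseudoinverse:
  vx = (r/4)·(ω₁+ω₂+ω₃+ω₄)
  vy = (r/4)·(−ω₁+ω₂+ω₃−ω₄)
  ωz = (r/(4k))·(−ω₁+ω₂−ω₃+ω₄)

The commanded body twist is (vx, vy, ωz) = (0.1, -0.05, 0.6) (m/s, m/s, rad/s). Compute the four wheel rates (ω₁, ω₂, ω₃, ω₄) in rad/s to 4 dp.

k = lx + ly = 0.25 + 0.2 = 0.4500;  k·ωz = 0.4500·0.6 = 0.2700
ω₁ (FL) = (vx − vy − k·ωz)/r = -0.1200/0.1 = -1.2000
ω₂ (FR) = (vx + vy + k·ωz)/r = 0.3200/0.1 = 3.2000
ω₃ (RL) = (vx + vy − k·ωz)/r = -0.2200/0.1 = -2.2000
ω₄ (RR) = (vx − vy + k·ωz)/r = 0.4200/0.1 = 4.2000

(-1.2000, 3.2000, -2.2000, 4.2000)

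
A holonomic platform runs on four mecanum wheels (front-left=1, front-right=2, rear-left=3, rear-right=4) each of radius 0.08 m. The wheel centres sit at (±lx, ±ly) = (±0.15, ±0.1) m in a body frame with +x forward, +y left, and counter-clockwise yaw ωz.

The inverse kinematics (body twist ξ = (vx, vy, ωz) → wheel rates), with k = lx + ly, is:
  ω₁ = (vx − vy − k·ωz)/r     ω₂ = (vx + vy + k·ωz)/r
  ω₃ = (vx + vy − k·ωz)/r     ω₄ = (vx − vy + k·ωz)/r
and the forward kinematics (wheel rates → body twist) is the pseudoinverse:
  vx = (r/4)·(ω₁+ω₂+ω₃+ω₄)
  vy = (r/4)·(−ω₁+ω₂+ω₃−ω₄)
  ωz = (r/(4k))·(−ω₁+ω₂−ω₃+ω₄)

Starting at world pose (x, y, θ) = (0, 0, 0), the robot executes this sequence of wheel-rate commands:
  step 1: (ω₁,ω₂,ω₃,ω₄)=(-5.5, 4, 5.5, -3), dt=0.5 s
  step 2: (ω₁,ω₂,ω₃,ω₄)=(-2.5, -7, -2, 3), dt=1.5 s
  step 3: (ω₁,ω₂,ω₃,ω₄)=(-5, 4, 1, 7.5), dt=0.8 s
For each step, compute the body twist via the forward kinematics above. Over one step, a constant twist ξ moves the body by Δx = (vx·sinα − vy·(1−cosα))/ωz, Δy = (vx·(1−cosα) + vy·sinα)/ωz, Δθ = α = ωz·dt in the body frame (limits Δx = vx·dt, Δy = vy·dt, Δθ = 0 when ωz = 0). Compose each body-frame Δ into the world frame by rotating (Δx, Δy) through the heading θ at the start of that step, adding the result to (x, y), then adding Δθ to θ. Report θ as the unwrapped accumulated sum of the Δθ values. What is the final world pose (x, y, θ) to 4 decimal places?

(-0.1543, -0.0255, 1.0920)

step 1: ξ=(vx,vy,ωz)=(0.0200, 0.3600, 0.0800), dt=0.5 → body Δ=(0.0064, 0.1802, 0.0400) → world pose (0.0064, 0.1802, 0.0400)
step 2: ξ=(vx,vy,ωz)=(-0.1700, -0.1900, 0.0400), dt=1.5 → body Δ=(-0.2463, -0.2925, 0.0600) → world pose (-0.2280, -0.1219, 0.1000)
step 3: ξ=(vx,vy,ωz)=(0.1500, 0.0500, 1.2400), dt=0.8 → body Δ=(0.0830, 0.0886, 0.9920) → world pose (-0.1543, -0.0255, 1.0920)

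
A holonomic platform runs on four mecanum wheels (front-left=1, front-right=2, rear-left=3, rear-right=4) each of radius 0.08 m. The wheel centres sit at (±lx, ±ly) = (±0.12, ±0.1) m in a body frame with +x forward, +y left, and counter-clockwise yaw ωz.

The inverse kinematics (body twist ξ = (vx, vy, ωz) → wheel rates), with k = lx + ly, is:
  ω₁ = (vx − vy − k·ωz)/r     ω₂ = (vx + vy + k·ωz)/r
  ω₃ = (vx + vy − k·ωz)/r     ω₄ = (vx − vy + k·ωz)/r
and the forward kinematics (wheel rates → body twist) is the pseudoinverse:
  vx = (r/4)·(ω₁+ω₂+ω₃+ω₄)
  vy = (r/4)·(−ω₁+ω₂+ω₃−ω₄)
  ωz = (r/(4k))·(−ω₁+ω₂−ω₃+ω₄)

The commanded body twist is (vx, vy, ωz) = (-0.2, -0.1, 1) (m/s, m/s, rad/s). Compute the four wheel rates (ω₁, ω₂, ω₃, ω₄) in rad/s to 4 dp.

(-4.0000, -1.0000, -6.5000, 1.5000)

k = lx + ly = 0.12 + 0.1 = 0.2200;  k·ωz = 0.2200·1 = 0.2200
ω₁ (FL) = (vx − vy − k·ωz)/r = -0.3200/0.08 = -4.0000
ω₂ (FR) = (vx + vy + k·ωz)/r = -0.0800/0.08 = -1.0000
ω₃ (RL) = (vx + vy − k·ωz)/r = -0.5200/0.08 = -6.5000
ω₄ (RR) = (vx − vy + k·ωz)/r = 0.1200/0.08 = 1.5000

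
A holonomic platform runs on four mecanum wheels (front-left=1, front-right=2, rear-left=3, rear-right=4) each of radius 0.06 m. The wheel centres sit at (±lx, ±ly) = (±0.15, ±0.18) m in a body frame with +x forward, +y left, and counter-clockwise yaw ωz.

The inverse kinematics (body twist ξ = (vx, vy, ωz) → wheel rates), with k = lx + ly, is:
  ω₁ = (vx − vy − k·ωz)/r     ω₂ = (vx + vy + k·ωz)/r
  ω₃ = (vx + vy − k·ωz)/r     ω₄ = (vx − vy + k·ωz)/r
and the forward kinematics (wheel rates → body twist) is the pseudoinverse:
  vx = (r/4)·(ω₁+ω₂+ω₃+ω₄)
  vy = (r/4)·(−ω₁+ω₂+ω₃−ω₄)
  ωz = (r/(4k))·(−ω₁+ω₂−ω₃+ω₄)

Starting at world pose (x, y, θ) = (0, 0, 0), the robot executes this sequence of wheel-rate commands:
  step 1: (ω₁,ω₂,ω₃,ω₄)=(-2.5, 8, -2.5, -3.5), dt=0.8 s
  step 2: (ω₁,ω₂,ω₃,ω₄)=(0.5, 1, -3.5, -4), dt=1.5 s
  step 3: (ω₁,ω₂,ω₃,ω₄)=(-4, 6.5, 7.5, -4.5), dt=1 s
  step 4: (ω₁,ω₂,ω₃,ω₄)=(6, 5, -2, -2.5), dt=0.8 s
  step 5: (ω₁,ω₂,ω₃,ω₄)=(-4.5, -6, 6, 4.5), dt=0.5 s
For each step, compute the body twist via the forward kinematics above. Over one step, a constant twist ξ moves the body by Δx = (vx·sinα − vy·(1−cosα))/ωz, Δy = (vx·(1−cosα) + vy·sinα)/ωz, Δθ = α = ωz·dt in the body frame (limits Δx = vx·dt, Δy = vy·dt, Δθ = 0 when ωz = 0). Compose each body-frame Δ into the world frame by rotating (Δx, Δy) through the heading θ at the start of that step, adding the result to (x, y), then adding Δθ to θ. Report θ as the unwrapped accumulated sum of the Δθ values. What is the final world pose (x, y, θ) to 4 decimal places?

(-0.1119, 0.4697, 0.1545)

step 1: ξ=(vx,vy,ωz)=(-0.0075, 0.1725, 0.4318), dt=0.8 → body Δ=(-0.0295, 0.1342, 0.3455) → world pose (-0.0295, 0.1342, 0.3455)
step 2: ξ=(vx,vy,ωz)=(-0.0900, 0.0150, 0.0000), dt=1.5 → body Δ=(-0.1350, 0.0225, 0.0000) → world pose (-0.1641, 0.1097, 0.3455)
step 3: ξ=(vx,vy,ωz)=(0.0825, 0.3375, -0.0682), dt=1.0 → body Δ=(0.0939, 0.3344, -0.0682) → world pose (-0.1890, 0.4562, 0.2773)
step 4: ξ=(vx,vy,ωz)=(0.0975, -0.0075, -0.0682), dt=0.8 → body Δ=(0.0778, -0.0081, -0.0545) → world pose (-0.1119, 0.4697, 0.2227)
step 5: ξ=(vx,vy,ωz)=(0.0000, 0.0000, -0.1364), dt=0.5 → body Δ=(0.0000, 0.0000, -0.0682) → world pose (-0.1119, 0.4697, 0.1545)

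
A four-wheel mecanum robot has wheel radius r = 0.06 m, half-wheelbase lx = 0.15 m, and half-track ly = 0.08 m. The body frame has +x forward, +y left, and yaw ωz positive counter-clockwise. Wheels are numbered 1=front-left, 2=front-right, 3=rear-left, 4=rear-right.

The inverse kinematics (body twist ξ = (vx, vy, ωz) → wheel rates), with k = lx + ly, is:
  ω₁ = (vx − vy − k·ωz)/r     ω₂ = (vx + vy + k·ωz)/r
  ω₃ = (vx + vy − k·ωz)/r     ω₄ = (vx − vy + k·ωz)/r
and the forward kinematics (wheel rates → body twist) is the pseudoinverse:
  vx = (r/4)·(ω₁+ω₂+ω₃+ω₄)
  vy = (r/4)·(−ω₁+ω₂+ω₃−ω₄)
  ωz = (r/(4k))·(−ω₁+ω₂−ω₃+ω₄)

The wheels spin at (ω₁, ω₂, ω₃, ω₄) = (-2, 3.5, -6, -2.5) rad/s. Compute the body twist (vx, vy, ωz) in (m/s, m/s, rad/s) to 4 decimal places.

(-0.1050, 0.0300, 0.5870)

k = lx + ly = 0.15 + 0.08 = 0.2300
ω₁+ω₂+ω₃+ω₄ = -7.0000  →  vx = (0.06/4)·-7.0000 = -0.1050
−ω₁+ω₂+ω₃−ω₄ = 2.0000  →  vy = (0.06/4)·2.0000 = 0.0300
−ω₁+ω₂−ω₃+ω₄ = 9.0000  →  ωz = (0.06/0.9200)·9.0000 = 0.5870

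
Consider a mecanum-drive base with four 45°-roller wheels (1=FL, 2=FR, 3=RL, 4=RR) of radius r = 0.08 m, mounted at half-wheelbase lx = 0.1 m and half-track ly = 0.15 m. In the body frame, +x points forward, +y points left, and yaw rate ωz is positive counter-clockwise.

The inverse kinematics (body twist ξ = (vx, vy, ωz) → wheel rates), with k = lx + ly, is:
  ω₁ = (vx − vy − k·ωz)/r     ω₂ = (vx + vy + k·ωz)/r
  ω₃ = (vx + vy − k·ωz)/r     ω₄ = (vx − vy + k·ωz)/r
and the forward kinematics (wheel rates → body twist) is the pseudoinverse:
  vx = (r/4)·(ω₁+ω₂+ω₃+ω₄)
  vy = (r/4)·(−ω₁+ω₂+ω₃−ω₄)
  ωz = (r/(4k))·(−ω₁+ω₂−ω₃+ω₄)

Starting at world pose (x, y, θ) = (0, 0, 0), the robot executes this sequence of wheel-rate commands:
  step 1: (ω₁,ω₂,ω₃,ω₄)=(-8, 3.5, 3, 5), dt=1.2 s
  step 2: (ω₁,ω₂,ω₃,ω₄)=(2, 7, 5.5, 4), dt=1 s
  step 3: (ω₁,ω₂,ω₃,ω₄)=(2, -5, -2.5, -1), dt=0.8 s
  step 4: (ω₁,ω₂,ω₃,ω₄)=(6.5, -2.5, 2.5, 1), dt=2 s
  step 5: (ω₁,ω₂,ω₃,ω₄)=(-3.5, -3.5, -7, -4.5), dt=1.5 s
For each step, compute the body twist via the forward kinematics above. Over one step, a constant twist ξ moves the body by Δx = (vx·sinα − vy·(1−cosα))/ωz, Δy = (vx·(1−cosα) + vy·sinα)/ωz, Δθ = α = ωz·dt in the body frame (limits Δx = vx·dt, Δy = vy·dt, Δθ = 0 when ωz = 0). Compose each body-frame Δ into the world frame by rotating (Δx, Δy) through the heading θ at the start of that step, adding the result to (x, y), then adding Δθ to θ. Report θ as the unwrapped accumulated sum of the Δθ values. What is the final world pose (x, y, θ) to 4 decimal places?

(-0.2324, 0.4228, -0.1560)

step 1: ξ=(vx,vy,ωz)=(0.0700, 0.1900, 1.0800), dt=1.2 → body Δ=(-0.0658, 0.2166, 1.2960) → world pose (-0.0658, 0.2166, 1.2960)
step 2: ξ=(vx,vy,ωz)=(0.3700, 0.1300, 0.2800), dt=1.0 → body Δ=(0.3471, 0.1798, 0.2800) → world pose (-0.1446, 0.5994, 1.5760)
step 3: ξ=(vx,vy,ωz)=(-0.1300, -0.1700, -0.4400), dt=0.8 → body Δ=(-0.1256, -0.1151, -0.3520) → world pose (-0.0289, 0.4745, 1.2240)
step 4: ξ=(vx,vy,ωz)=(0.1500, -0.1500, -0.8400), dt=2.0 → body Δ=(-0.0205, -0.3755, -1.6800) → world pose (0.3173, 0.3275, -0.4560)
step 5: ξ=(vx,vy,ωz)=(-0.3700, -0.0500, 0.2000), dt=1.5 → body Δ=(-0.5355, -0.1565, 0.3000) → world pose (-0.2324, 0.4228, -0.1560)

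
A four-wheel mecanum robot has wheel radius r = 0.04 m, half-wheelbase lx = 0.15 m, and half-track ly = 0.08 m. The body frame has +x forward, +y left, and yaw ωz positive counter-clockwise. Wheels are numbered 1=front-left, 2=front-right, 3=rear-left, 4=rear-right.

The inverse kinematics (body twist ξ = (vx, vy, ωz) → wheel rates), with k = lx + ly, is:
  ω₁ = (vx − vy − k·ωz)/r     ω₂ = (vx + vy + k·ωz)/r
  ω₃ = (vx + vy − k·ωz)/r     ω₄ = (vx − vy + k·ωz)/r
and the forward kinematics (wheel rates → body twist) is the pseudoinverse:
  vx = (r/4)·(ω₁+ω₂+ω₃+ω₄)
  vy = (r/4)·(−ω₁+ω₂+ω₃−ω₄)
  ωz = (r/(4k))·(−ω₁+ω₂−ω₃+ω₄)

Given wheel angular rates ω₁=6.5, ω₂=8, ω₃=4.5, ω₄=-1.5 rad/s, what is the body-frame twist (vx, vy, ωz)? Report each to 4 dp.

(0.1750, 0.0750, -0.1957)

k = lx + ly = 0.15 + 0.08 = 0.2300
ω₁+ω₂+ω₃+ω₄ = 17.5000  →  vx = (0.04/4)·17.5000 = 0.1750
−ω₁+ω₂+ω₃−ω₄ = 7.5000  →  vy = (0.04/4)·7.5000 = 0.0750
−ω₁+ω₂−ω₃+ω₄ = -4.5000  →  ωz = (0.04/0.9200)·-4.5000 = -0.1957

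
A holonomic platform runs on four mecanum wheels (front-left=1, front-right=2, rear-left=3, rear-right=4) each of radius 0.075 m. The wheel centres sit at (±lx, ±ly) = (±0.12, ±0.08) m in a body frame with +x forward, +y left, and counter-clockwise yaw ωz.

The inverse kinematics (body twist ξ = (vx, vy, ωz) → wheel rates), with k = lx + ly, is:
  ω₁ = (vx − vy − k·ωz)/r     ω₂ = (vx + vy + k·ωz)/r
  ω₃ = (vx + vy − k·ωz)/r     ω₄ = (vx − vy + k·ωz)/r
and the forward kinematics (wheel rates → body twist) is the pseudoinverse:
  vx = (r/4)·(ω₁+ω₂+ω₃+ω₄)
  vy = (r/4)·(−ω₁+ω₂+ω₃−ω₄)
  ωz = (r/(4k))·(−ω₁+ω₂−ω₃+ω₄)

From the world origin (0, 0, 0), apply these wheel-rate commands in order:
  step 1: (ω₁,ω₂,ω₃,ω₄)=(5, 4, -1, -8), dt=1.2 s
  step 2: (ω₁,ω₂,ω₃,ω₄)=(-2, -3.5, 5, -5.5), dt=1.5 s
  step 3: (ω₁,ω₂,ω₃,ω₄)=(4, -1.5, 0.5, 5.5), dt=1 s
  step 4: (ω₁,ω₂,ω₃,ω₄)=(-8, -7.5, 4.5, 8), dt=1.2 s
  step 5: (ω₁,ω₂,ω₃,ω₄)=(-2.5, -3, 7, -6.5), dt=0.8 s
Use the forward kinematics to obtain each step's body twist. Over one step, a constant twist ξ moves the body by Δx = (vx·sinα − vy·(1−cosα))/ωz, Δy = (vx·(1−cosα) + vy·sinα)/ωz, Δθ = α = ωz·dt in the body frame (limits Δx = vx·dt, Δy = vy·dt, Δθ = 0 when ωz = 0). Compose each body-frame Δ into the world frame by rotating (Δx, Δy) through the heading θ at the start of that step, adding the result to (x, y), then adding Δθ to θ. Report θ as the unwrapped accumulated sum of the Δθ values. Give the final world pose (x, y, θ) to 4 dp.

step 1: ξ=(vx,vy,ωz)=(0.0000, 0.1125, -0.7500), dt=1.2 → body Δ=(0.0568, 0.1175, -0.9000) → world pose (0.0568, 0.1175, -0.9000)
step 2: ξ=(vx,vy,ωz)=(-0.1125, 0.1687, -1.1250), dt=1.5 → body Δ=(0.0681, 0.2606, -1.6875) → world pose (0.3033, 0.2261, -2.5875)
step 3: ξ=(vx,vy,ωz)=(0.1594, -0.1969, -0.0469), dt=1.0 → body Δ=(0.1547, -0.2005, -0.0469) → world pose (0.0662, 0.3153, -2.6344)
step 4: ξ=(vx,vy,ωz)=(-0.0563, -0.0563, 0.3750), dt=1.2 → body Δ=(-0.0503, -0.0802, 0.4500) → world pose (0.0712, 0.4098, -2.1844)
step 5: ξ=(vx,vy,ωz)=(-0.0937, 0.2438, -1.3125), dt=0.8 → body Δ=(0.0313, 0.1970, -1.0500) → world pose (0.2142, 0.2707, -3.2344)

(0.2142, 0.2707, -3.2344)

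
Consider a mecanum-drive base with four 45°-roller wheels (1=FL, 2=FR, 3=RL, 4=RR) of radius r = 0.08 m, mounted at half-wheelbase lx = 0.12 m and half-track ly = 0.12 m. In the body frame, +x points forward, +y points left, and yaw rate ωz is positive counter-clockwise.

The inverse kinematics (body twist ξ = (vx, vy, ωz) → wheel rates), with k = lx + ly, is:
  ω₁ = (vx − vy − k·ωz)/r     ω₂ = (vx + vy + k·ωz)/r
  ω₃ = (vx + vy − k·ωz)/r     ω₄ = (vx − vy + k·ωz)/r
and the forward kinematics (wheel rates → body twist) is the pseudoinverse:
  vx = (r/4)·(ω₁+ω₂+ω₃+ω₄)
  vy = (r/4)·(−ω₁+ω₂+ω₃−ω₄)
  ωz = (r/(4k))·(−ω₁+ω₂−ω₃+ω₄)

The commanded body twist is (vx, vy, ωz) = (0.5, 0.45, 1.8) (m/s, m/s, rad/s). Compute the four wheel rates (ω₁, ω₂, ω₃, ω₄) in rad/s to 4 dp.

k = lx + ly = 0.12 + 0.12 = 0.2400;  k·ωz = 0.2400·1.8 = 0.4320
ω₁ (FL) = (vx − vy − k·ωz)/r = -0.3820/0.08 = -4.7750
ω₂ (FR) = (vx + vy + k·ωz)/r = 1.3820/0.08 = 17.2750
ω₃ (RL) = (vx + vy − k·ωz)/r = 0.5180/0.08 = 6.4750
ω₄ (RR) = (vx − vy + k·ωz)/r = 0.4820/0.08 = 6.0250

(-4.7750, 17.2750, 6.4750, 6.0250)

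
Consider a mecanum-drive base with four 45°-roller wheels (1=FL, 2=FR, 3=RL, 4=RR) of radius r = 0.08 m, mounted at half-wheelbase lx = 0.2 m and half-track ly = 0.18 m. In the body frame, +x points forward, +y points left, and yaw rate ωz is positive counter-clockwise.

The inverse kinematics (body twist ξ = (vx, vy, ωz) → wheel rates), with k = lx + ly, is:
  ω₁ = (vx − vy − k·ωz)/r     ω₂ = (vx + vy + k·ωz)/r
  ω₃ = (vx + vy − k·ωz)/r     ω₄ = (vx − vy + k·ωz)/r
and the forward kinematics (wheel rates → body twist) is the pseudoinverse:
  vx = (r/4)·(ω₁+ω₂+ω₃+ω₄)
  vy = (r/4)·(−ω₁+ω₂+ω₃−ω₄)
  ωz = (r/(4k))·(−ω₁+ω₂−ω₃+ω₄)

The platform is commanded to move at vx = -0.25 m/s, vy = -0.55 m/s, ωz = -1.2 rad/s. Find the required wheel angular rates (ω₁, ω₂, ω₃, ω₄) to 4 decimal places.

k = lx + ly = 0.2 + 0.18 = 0.3800;  k·ωz = 0.3800·-1.2 = -0.4560
ω₁ (FL) = (vx − vy − k·ωz)/r = 0.7560/0.08 = 9.4500
ω₂ (FR) = (vx + vy + k·ωz)/r = -1.2560/0.08 = -15.7000
ω₃ (RL) = (vx + vy − k·ωz)/r = -0.3440/0.08 = -4.3000
ω₄ (RR) = (vx − vy + k·ωz)/r = -0.1560/0.08 = -1.9500

(9.4500, -15.7000, -4.3000, -1.9500)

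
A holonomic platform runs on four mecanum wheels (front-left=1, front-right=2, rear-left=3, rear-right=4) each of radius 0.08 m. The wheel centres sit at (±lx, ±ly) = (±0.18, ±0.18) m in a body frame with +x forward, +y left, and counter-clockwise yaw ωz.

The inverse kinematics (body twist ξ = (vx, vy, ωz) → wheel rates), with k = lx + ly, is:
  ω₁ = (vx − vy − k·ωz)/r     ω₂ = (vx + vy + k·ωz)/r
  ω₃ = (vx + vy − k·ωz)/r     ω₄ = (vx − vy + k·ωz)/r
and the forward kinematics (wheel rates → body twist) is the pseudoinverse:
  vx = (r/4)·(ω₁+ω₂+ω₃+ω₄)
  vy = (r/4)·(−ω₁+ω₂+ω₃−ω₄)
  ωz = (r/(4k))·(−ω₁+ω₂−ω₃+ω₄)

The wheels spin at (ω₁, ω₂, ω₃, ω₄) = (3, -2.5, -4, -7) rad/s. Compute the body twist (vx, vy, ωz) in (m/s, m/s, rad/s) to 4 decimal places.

k = lx + ly = 0.18 + 0.18 = 0.3600
ω₁+ω₂+ω₃+ω₄ = -10.5000  →  vx = (0.08/4)·-10.5000 = -0.2100
−ω₁+ω₂+ω₃−ω₄ = -2.5000  →  vy = (0.08/4)·-2.5000 = -0.0500
−ω₁+ω₂−ω₃+ω₄ = -8.5000  →  ωz = (0.08/1.4400)·-8.5000 = -0.4722

(-0.2100, -0.0500, -0.4722)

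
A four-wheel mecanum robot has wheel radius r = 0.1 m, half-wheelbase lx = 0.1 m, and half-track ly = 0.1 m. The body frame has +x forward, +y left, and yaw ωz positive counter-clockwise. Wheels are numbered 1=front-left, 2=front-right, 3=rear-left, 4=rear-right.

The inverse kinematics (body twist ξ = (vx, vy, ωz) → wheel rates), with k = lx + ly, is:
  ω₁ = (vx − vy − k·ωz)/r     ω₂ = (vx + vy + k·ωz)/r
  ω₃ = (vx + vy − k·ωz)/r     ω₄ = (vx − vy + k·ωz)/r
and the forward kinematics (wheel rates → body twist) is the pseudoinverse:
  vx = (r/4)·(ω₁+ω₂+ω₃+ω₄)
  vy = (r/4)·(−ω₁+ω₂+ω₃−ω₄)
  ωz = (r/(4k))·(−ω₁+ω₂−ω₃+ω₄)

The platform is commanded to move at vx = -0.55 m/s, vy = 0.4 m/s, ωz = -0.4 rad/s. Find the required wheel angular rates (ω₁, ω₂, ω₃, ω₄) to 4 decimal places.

k = lx + ly = 0.1 + 0.1 = 0.2000;  k·ωz = 0.2000·-0.4 = -0.0800
ω₁ (FL) = (vx − vy − k·ωz)/r = -0.8700/0.1 = -8.7000
ω₂ (FR) = (vx + vy + k·ωz)/r = -0.2300/0.1 = -2.3000
ω₃ (RL) = (vx + vy − k·ωz)/r = -0.0700/0.1 = -0.7000
ω₄ (RR) = (vx − vy + k·ωz)/r = -1.0300/0.1 = -10.3000

(-8.7000, -2.3000, -0.7000, -10.3000)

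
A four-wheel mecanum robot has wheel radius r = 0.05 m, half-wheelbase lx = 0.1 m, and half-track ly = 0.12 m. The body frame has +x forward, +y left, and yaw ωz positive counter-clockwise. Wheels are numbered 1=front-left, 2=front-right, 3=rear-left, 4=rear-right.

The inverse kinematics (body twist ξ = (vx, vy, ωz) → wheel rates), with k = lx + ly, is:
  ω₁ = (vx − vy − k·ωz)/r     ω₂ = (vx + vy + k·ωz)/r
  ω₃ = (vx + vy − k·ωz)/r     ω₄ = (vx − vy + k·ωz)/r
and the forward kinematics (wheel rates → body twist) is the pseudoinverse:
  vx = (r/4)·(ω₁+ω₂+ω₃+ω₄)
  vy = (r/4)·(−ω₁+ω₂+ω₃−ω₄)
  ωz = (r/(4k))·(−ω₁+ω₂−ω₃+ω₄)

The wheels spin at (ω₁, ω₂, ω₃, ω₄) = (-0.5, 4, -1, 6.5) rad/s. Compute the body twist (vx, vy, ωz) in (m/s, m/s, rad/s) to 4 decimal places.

(0.1125, -0.0375, 0.6818)

k = lx + ly = 0.1 + 0.12 = 0.2200
ω₁+ω₂+ω₃+ω₄ = 9.0000  →  vx = (0.05/4)·9.0000 = 0.1125
−ω₁+ω₂+ω₃−ω₄ = -3.0000  →  vy = (0.05/4)·-3.0000 = -0.0375
−ω₁+ω₂−ω₃+ω₄ = 12.0000  →  ωz = (0.05/0.8800)·12.0000 = 0.6818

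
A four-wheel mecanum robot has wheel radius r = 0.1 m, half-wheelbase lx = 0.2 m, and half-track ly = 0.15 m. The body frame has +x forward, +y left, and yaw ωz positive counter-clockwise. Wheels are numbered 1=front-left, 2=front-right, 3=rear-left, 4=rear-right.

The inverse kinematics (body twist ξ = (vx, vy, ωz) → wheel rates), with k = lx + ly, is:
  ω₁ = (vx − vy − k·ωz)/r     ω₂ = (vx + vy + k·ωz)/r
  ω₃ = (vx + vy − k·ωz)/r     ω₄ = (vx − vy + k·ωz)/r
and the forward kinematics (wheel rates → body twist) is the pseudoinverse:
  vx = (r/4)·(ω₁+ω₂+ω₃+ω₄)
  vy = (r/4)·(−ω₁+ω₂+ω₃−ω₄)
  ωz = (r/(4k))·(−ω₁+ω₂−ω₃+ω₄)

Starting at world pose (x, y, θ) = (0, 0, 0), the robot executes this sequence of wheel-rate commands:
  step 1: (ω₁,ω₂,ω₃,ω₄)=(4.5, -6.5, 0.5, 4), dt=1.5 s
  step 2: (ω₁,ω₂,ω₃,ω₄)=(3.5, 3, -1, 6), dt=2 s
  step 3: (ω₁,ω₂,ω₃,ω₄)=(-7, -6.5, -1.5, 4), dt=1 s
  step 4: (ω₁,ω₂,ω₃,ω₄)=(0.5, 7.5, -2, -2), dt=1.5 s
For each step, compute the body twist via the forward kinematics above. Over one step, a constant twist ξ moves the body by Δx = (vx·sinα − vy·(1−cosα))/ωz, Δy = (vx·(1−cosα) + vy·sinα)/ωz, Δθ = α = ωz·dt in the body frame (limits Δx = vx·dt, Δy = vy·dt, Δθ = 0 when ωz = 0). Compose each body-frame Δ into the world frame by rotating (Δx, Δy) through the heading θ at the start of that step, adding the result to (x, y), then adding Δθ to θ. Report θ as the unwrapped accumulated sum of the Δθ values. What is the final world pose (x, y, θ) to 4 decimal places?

step 1: ξ=(vx,vy,ωz)=(0.0625, -0.3625, -0.5357), dt=1.5 → body Δ=(-0.1230, -0.5228, -0.8036) → world pose (-0.1230, -0.5228, -0.8036)
step 2: ξ=(vx,vy,ωz)=(0.2875, -0.1875, 0.4643), dt=2.0 → body Δ=(0.6578, -0.0751, 0.9286) → world pose (0.2796, -1.0484, 0.1250)
step 3: ξ=(vx,vy,ωz)=(-0.2750, -0.1250, 0.4286), dt=1.0 → body Δ=(-0.2403, -0.1792, 0.4286) → world pose (0.0635, -1.2562, 0.5536)
step 4: ξ=(vx,vy,ωz)=(0.1000, 0.1750, 0.5000), dt=1.5 → body Δ=(0.0424, 0.2922, 0.7500) → world pose (-0.0540, -0.9853, 1.3036)

(-0.0540, -0.9853, 1.3036)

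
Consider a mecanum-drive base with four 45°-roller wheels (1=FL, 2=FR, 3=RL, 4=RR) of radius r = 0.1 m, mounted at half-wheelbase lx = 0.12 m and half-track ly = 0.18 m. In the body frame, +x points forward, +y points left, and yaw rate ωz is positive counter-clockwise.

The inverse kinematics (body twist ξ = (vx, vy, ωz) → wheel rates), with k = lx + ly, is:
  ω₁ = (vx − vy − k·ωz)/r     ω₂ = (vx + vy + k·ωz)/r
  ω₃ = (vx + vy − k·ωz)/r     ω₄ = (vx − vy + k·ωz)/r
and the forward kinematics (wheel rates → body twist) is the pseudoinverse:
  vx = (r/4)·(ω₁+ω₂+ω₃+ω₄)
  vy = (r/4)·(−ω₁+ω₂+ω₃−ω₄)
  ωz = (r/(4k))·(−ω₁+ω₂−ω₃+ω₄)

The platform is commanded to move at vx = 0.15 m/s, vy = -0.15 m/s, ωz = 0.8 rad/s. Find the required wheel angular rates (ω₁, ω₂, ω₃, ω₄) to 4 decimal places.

k = lx + ly = 0.12 + 0.18 = 0.3000;  k·ωz = 0.3000·0.8 = 0.2400
ω₁ (FL) = (vx − vy − k·ωz)/r = 0.0600/0.1 = 0.6000
ω₂ (FR) = (vx + vy + k·ωz)/r = 0.2400/0.1 = 2.4000
ω₃ (RL) = (vx + vy − k·ωz)/r = -0.2400/0.1 = -2.4000
ω₄ (RR) = (vx − vy + k·ωz)/r = 0.5400/0.1 = 5.4000

(0.6000, 2.4000, -2.4000, 5.4000)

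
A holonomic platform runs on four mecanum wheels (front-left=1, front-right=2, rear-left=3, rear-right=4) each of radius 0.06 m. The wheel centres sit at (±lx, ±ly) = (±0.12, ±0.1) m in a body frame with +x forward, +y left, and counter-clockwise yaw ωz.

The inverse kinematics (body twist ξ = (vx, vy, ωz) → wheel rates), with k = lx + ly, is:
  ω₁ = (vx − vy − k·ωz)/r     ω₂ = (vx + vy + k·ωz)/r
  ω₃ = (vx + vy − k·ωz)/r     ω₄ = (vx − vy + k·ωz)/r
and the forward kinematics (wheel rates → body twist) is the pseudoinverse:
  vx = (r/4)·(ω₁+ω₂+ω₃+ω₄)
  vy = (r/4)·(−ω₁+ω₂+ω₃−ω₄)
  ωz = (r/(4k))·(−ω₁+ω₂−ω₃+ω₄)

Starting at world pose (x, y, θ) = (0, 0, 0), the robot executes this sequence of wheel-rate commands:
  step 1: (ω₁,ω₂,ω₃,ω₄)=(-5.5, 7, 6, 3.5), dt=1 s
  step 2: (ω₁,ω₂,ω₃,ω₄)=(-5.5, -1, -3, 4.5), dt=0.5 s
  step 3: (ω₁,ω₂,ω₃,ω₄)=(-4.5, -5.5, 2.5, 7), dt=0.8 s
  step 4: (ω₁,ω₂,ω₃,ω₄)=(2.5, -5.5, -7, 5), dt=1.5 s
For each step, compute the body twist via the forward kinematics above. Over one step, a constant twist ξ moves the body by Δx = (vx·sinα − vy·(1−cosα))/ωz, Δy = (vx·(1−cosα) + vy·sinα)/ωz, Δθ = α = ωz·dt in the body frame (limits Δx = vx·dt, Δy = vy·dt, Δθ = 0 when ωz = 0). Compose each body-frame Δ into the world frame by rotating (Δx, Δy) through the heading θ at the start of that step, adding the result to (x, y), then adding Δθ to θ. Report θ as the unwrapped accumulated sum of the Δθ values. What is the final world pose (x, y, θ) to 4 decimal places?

step 1: ξ=(vx,vy,ωz)=(0.1650, 0.2250, 0.6818), dt=1.0 → body Δ=(0.0787, 0.2621, 0.6818) → world pose (0.0787, 0.2621, 0.6818)
step 2: ξ=(vx,vy,ωz)=(-0.0750, -0.0450, 0.8182), dt=0.5 → body Δ=(-0.0319, -0.0294, 0.4091) → world pose (0.0725, 0.2191, 1.0909)
step 3: ξ=(vx,vy,ωz)=(-0.0075, -0.0825, 0.2386), dt=0.8 → body Δ=(0.0003, -0.0662, 0.1909) → world pose (0.1313, 0.1888, 1.2818)
step 4: ξ=(vx,vy,ωz)=(-0.0750, -0.3000, 0.2727), dt=1.5 → body Δ=(-0.0186, -0.4602, 0.4091) → world pose (0.5672, 0.0398, 1.6909)

(0.5672, 0.0398, 1.6909)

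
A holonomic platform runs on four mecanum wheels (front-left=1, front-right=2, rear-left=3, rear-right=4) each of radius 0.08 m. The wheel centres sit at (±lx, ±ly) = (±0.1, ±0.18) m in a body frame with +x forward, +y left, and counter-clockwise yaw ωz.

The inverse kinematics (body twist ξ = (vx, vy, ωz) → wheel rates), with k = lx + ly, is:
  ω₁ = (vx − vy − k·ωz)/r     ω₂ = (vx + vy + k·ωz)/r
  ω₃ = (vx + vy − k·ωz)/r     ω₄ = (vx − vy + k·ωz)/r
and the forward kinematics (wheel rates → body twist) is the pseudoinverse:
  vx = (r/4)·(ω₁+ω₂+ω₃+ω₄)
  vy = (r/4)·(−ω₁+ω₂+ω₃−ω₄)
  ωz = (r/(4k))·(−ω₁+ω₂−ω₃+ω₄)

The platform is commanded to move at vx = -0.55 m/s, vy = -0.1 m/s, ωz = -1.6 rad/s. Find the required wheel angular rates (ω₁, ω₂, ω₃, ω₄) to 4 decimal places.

(-0.0250, -13.7250, -2.5250, -11.2250)

k = lx + ly = 0.1 + 0.18 = 0.2800;  k·ωz = 0.2800·-1.6 = -0.4480
ω₁ (FL) = (vx − vy − k·ωz)/r = -0.0020/0.08 = -0.0250
ω₂ (FR) = (vx + vy + k·ωz)/r = -1.0980/0.08 = -13.7250
ω₃ (RL) = (vx + vy − k·ωz)/r = -0.2020/0.08 = -2.5250
ω₄ (RR) = (vx − vy + k·ωz)/r = -0.8980/0.08 = -11.2250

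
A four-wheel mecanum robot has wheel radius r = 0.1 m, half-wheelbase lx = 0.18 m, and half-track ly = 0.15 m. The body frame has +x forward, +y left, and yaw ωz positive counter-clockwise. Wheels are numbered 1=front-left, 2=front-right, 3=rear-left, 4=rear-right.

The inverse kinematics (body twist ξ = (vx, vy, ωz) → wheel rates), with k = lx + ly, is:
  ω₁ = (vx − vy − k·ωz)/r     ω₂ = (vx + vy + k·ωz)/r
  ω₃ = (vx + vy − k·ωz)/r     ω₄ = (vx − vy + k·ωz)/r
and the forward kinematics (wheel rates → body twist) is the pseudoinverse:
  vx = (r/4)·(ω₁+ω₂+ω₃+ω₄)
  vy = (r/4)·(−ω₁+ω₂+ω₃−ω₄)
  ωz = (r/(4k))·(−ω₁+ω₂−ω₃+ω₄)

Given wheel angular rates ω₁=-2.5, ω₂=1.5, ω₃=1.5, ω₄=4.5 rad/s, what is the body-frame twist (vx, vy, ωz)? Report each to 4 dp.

k = lx + ly = 0.18 + 0.15 = 0.3300
ω₁+ω₂+ω₃+ω₄ = 5.0000  →  vx = (0.1/4)·5.0000 = 0.1250
−ω₁+ω₂+ω₃−ω₄ = 1.0000  →  vy = (0.1/4)·1.0000 = 0.0250
−ω₁+ω₂−ω₃+ω₄ = 7.0000  →  ωz = (0.1/1.3200)·7.0000 = 0.5303

(0.1250, 0.0250, 0.5303)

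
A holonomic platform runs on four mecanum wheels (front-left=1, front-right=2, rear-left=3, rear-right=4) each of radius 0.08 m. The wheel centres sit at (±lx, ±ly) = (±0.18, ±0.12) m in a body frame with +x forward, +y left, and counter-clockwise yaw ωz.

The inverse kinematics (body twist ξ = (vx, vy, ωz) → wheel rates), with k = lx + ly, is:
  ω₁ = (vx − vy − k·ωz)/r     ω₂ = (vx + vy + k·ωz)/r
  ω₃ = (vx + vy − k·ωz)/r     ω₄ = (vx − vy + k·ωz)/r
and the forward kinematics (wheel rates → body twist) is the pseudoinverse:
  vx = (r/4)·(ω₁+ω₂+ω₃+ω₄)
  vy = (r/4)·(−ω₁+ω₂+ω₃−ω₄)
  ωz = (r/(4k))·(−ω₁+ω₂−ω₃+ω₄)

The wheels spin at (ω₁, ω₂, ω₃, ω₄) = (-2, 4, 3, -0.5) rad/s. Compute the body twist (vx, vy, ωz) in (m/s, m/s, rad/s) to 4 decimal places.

(0.0900, 0.1900, 0.1667)

k = lx + ly = 0.18 + 0.12 = 0.3000
ω₁+ω₂+ω₃+ω₄ = 4.5000  →  vx = (0.08/4)·4.5000 = 0.0900
−ω₁+ω₂+ω₃−ω₄ = 9.5000  →  vy = (0.08/4)·9.5000 = 0.1900
−ω₁+ω₂−ω₃+ω₄ = 2.5000  →  ωz = (0.08/1.2000)·2.5000 = 0.1667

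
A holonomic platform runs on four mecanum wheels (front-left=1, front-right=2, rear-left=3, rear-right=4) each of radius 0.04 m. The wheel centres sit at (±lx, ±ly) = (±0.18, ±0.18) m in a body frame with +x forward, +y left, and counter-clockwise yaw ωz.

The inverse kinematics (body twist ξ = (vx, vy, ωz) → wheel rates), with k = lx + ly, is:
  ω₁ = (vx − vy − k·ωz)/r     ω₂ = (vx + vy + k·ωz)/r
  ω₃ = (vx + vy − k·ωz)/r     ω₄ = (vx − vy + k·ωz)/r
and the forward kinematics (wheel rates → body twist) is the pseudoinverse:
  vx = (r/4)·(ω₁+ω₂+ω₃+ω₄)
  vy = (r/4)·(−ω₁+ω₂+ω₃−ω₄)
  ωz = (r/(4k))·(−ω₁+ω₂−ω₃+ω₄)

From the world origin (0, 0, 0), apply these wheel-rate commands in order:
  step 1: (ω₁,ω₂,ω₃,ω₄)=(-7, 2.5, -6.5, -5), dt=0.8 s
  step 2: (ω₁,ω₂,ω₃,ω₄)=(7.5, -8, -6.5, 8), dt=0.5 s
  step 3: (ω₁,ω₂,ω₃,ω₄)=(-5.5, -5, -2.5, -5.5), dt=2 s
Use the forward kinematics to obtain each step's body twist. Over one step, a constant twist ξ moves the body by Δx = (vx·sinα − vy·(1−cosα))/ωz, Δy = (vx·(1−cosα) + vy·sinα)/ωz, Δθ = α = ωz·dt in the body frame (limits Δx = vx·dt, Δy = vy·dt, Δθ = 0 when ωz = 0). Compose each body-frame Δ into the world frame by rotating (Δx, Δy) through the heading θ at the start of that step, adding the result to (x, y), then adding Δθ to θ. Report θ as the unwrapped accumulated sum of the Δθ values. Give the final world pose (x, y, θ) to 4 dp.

step 1: ξ=(vx,vy,ωz)=(-0.1600, 0.0800, 0.3056), dt=0.8 → body Δ=(-0.1345, 0.0478, 0.2444) → world pose (-0.1345, 0.0478, 0.2444)
step 2: ξ=(vx,vy,ωz)=(0.0100, -0.3000, -0.0278), dt=0.5 → body Δ=(0.0040, -0.1500, -0.0139) → world pose (-0.0944, -0.0968, 0.2306)
step 3: ξ=(vx,vy,ωz)=(-0.1850, 0.0350, -0.0694), dt=2.0 → body Δ=(-0.3640, 0.0954, -0.1389) → world pose (-0.4705, -0.0871, 0.0917)

(-0.4705, -0.0871, 0.0917)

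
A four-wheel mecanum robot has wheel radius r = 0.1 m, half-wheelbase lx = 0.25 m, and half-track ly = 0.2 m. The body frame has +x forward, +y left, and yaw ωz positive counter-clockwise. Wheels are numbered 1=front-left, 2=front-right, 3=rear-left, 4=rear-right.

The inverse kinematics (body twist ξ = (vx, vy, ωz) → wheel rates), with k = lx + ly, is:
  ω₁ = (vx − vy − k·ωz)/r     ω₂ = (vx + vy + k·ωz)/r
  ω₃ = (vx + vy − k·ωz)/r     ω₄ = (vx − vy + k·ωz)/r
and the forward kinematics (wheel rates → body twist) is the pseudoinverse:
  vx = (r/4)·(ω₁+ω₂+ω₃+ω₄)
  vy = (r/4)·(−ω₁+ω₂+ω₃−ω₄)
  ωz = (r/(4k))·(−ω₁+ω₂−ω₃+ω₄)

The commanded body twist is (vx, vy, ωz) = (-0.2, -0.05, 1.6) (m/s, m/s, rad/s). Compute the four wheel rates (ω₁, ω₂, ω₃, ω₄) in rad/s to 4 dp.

k = lx + ly = 0.25 + 0.2 = 0.4500;  k·ωz = 0.4500·1.6 = 0.7200
ω₁ (FL) = (vx − vy − k·ωz)/r = -0.8700/0.1 = -8.7000
ω₂ (FR) = (vx + vy + k·ωz)/r = 0.4700/0.1 = 4.7000
ω₃ (RL) = (vx + vy − k·ωz)/r = -0.9700/0.1 = -9.7000
ω₄ (RR) = (vx − vy + k·ωz)/r = 0.5700/0.1 = 5.7000

(-8.7000, 4.7000, -9.7000, 5.7000)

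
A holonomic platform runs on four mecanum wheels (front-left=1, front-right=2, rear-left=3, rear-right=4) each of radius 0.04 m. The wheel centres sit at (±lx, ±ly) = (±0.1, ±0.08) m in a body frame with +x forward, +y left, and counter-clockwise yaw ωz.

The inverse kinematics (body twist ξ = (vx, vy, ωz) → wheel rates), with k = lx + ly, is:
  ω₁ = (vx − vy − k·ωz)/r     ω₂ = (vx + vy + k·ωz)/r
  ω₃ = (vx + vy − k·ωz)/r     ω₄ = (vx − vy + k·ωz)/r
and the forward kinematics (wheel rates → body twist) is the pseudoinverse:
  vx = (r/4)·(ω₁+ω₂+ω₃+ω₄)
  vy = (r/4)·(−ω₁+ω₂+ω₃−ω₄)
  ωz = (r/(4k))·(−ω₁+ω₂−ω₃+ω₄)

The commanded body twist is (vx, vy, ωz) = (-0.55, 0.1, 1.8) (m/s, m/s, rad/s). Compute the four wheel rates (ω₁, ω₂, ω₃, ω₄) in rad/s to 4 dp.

(-24.3500, -3.1500, -19.3500, -8.1500)

k = lx + ly = 0.1 + 0.08 = 0.1800;  k·ωz = 0.1800·1.8 = 0.3240
ω₁ (FL) = (vx − vy − k·ωz)/r = -0.9740/0.04 = -24.3500
ω₂ (FR) = (vx + vy + k·ωz)/r = -0.1260/0.04 = -3.1500
ω₃ (RL) = (vx + vy − k·ωz)/r = -0.7740/0.04 = -19.3500
ω₄ (RR) = (vx − vy + k·ωz)/r = -0.3260/0.04 = -8.1500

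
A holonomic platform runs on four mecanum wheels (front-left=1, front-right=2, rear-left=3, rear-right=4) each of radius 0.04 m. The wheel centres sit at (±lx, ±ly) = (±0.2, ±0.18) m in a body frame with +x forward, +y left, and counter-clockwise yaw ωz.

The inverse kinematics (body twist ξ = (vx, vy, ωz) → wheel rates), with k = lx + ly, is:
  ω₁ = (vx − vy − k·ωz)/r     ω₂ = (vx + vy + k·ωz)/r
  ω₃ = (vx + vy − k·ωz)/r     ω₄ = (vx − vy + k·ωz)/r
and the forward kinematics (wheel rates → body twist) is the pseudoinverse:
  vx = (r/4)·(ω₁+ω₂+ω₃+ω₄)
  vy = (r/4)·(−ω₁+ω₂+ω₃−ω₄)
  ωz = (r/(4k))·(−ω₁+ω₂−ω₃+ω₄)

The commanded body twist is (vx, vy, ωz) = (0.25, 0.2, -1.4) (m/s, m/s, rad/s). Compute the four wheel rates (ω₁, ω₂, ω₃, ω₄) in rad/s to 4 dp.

(14.5500, -2.0500, 24.5500, -12.0500)

k = lx + ly = 0.2 + 0.18 = 0.3800;  k·ωz = 0.3800·-1.4 = -0.5320
ω₁ (FL) = (vx − vy − k·ωz)/r = 0.5820/0.04 = 14.5500
ω₂ (FR) = (vx + vy + k·ωz)/r = -0.0820/0.04 = -2.0500
ω₃ (RL) = (vx + vy − k·ωz)/r = 0.9820/0.04 = 24.5500
ω₄ (RR) = (vx − vy + k·ωz)/r = -0.4820/0.04 = -12.0500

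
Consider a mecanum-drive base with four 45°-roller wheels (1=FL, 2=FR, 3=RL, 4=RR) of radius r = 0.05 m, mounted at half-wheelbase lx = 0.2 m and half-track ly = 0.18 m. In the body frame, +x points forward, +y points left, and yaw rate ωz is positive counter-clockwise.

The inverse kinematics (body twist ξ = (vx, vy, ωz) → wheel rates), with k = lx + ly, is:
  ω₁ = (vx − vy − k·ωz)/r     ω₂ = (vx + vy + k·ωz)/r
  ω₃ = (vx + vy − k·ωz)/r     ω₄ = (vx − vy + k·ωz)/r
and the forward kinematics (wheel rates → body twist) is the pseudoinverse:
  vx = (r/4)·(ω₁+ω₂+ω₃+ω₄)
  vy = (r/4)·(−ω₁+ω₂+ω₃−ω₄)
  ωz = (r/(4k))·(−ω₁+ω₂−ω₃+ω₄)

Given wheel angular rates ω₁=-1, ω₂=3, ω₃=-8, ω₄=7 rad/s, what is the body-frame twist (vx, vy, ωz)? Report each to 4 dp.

(0.0125, -0.1375, 0.6250)

k = lx + ly = 0.2 + 0.18 = 0.3800
ω₁+ω₂+ω₃+ω₄ = 1.0000  →  vx = (0.05/4)·1.0000 = 0.0125
−ω₁+ω₂+ω₃−ω₄ = -11.0000  →  vy = (0.05/4)·-11.0000 = -0.1375
−ω₁+ω₂−ω₃+ω₄ = 19.0000  →  ωz = (0.05/1.5200)·19.0000 = 0.6250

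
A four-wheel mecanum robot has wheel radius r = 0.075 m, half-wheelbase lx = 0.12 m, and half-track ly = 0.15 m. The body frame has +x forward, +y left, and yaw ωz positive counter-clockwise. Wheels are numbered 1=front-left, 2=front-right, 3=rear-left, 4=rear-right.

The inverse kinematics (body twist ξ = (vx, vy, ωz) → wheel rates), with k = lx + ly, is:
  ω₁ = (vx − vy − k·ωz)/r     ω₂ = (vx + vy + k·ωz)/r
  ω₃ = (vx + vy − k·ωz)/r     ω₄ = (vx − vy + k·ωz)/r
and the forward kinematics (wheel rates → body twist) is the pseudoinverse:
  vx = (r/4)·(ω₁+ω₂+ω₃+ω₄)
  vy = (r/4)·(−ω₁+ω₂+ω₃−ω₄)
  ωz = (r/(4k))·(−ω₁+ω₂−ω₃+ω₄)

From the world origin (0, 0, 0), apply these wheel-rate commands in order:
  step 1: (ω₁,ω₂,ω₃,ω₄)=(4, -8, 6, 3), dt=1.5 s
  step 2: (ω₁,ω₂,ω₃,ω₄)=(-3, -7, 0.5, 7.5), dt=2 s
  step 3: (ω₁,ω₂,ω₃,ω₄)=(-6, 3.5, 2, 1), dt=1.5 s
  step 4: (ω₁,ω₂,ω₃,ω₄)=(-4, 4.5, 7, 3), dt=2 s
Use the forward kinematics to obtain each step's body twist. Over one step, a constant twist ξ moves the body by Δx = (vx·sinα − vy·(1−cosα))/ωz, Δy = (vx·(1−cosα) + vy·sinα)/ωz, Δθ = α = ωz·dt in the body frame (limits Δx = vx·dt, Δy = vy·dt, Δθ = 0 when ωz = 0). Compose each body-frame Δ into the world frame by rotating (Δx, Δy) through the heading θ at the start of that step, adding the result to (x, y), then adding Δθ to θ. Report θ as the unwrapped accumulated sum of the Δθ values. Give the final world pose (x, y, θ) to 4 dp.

(0.0714, 0.4233, 0.3646)

step 1: ξ=(vx,vy,ωz)=(0.0937, -0.1688, -1.0417), dt=1.5 → body Δ=(-0.0707, -0.2512, -1.5625) → world pose (-0.0707, -0.2512, -1.5625)
step 2: ξ=(vx,vy,ωz)=(-0.0375, -0.2063, 0.2083), dt=2.0 → body Δ=(0.0119, -0.4161, 0.4167) → world pose (-0.4866, -0.2666, -1.1458)
step 3: ξ=(vx,vy,ωz)=(0.0094, 0.1969, 0.5903), dt=1.5 → body Δ=(-0.1101, 0.2640, 0.8854) → world pose (-0.2915, -0.0574, -0.2604)
step 4: ξ=(vx,vy,ωz)=(0.1969, 0.2344, 0.3125), dt=2.0 → body Δ=(0.2268, 0.5579, 0.6250) → world pose (0.0714, 0.4233, 0.3646)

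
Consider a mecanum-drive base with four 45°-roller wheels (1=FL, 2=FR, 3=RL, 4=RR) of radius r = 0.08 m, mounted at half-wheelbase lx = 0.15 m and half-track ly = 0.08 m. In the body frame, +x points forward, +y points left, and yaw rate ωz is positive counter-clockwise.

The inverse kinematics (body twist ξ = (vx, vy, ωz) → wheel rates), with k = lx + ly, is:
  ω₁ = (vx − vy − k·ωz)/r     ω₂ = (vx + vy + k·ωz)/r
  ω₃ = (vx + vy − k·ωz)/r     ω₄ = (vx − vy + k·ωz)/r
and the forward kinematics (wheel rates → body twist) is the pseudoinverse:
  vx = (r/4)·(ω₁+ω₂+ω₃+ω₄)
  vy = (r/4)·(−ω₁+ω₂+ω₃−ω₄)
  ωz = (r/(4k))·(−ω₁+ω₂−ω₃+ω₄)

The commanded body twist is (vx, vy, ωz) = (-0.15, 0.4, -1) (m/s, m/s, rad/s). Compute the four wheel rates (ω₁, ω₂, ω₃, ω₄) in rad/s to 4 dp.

(-4.0000, 0.2500, 6.0000, -9.7500)

k = lx + ly = 0.15 + 0.08 = 0.2300;  k·ωz = 0.2300·-1 = -0.2300
ω₁ (FL) = (vx − vy − k·ωz)/r = -0.3200/0.08 = -4.0000
ω₂ (FR) = (vx + vy + k·ωz)/r = 0.0200/0.08 = 0.2500
ω₃ (RL) = (vx + vy − k·ωz)/r = 0.4800/0.08 = 6.0000
ω₄ (RR) = (vx − vy + k·ωz)/r = -0.7800/0.08 = -9.7500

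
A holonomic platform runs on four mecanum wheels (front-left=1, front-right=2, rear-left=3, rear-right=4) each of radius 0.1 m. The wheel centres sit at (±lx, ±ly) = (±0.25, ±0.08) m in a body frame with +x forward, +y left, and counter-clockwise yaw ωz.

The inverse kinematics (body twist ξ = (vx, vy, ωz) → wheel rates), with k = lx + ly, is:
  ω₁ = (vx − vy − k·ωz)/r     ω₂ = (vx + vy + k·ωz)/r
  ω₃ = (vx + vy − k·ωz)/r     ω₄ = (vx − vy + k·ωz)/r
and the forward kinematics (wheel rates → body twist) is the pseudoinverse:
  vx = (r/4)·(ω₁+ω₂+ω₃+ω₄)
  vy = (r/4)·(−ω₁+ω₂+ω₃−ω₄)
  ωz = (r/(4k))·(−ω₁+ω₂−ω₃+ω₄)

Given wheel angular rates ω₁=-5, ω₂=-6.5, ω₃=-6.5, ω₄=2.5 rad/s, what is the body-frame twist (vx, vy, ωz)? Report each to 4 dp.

(-0.3875, -0.2625, 0.5682)

k = lx + ly = 0.25 + 0.08 = 0.3300
ω₁+ω₂+ω₃+ω₄ = -15.5000  →  vx = (0.1/4)·-15.5000 = -0.3875
−ω₁+ω₂+ω₃−ω₄ = -10.5000  →  vy = (0.1/4)·-10.5000 = -0.2625
−ω₁+ω₂−ω₃+ω₄ = 7.5000  →  ωz = (0.1/1.3200)·7.5000 = 0.5682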